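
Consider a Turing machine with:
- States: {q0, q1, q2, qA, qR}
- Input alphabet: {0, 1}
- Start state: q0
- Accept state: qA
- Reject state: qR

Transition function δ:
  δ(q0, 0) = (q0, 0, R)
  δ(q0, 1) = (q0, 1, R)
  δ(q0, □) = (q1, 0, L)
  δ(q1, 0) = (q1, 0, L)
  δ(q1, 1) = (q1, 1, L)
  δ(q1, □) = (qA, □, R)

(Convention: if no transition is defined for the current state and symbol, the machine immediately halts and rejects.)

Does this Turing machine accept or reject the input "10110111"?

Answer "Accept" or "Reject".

Execution trace:
Initial: [q0]10110111
Step 1: δ(q0, 1) = (q0, 1, R) → 1[q0]0110111
Step 2: δ(q0, 0) = (q0, 0, R) → 10[q0]110111
Step 3: δ(q0, 1) = (q0, 1, R) → 101[q0]10111
Step 4: δ(q0, 1) = (q0, 1, R) → 1011[q0]0111
Step 5: δ(q0, 0) = (q0, 0, R) → 10110[q0]111
Step 6: δ(q0, 1) = (q0, 1, R) → 101101[q0]11
Step 7: δ(q0, 1) = (q0, 1, R) → 1011011[q0]1
Step 8: δ(q0, 1) = (q0, 1, R) → 10110111[q0]□
Step 9: δ(q0, □) = (q1, 0, L) → 1011011[q1]10
Step 10: δ(q1, 1) = (q1, 1, L) → 101101[q1]110
Step 11: δ(q1, 1) = (q1, 1, L) → 10110[q1]1110
Step 12: δ(q1, 1) = (q1, 1, L) → 1011[q1]01110
Step 13: δ(q1, 0) = (q1, 0, L) → 101[q1]101110
Step 14: δ(q1, 1) = (q1, 1, L) → 10[q1]1101110
Step 15: δ(q1, 1) = (q1, 1, L) → 1[q1]01101110
Step 16: δ(q1, 0) = (q1, 0, L) → [q1]101101110
Step 17: δ(q1, 1) = (q1, 1, L) → [q1]□101101110
Step 18: δ(q1, □) = (qA, □, R) → □[qA]101101110

The machine reaches the accept state qA and halts.

Answer: Accept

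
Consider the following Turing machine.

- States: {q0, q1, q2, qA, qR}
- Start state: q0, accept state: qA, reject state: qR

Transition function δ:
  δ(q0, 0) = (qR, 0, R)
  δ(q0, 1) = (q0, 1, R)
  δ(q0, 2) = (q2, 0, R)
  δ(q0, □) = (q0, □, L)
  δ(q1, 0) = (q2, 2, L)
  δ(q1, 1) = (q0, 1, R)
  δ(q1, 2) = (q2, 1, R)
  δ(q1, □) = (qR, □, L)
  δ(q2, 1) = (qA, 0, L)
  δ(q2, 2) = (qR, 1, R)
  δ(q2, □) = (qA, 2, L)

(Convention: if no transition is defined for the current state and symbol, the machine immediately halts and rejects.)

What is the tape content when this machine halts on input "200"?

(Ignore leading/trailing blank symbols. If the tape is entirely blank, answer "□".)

Execution trace:
Initial: [q0]200
Step 1: δ(q0, 2) = (q2, 0, R) → 0[q2]00

No transition is defined for δ(q2, 0). By convention the machine halts and rejects.

Final tape (ignoring leading/trailing blanks): 000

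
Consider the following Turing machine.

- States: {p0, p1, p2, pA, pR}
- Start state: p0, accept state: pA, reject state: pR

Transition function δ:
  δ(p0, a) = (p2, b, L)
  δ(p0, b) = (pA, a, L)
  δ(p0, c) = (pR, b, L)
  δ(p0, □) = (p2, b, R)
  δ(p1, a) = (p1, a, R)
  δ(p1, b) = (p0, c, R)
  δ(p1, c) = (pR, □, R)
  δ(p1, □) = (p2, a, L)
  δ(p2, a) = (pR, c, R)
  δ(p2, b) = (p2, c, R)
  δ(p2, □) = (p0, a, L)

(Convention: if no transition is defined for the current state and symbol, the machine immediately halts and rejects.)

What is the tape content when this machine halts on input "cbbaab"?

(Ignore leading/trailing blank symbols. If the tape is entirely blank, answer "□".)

Execution trace:
Initial: [p0]cbbaab
Step 1: δ(p0, c) = (pR, b, L) → [pR]□bbbaab

The machine reaches the reject state pR and halts.

Final tape (ignoring leading/trailing blanks): bbbaab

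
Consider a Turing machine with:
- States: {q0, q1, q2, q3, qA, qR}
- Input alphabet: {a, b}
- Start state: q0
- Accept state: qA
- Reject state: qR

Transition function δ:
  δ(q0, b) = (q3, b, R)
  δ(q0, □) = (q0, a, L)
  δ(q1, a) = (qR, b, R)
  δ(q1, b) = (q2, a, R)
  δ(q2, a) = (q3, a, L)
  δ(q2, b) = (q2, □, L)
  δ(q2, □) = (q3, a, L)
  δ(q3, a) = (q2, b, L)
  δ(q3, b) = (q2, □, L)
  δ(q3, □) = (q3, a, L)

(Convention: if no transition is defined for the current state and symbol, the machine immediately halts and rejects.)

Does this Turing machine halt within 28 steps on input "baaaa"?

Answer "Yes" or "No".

Execution trace:
Initial: [q0]baaaa
Step 1: δ(q0, b) = (q3, b, R) → b[q3]aaaa
Step 2: δ(q3, a) = (q2, b, L) → [q2]bbaaa
Step 3: δ(q2, b) = (q2, □, L) → [q2]□□baaa
Step 4: δ(q2, □) = (q3, a, L) → [q3]□a□baaa
Step 5: δ(q3, □) = (q3, a, L) → [q3]□aa□baaa
Step 6: δ(q3, □) = (q3, a, L) → [q3]□aaa□baaa
Step 7: δ(q3, □) = (q3, a, L) → [q3]□aaaa□baaa
Step 8: δ(q3, □) = (q3, a, L) → [q3]□aaaaa□baaa
Step 9: δ(q3, □) = (q3, a, L) → [q3]□aaaaaa□baaa
Step 10: δ(q3, □) = (q3, a, L) → [q3]□aaaaaaa□baaa
Step 11: δ(q3, □) = (q3, a, L) → [q3]□aaaaaaaa□baaa
Step 12: δ(q3, □) = (q3, a, L) → [q3]□aaaaaaaaa□baaa
Step 13: δ(q3, □) = (q3, a, L) → [q3]□aaaaaaaaaa□baaa
Step 14: δ(q3, □) = (q3, a, L) → [q3]□aaaaaaaaaaa□baaa
Step 15: δ(q3, □) = (q3, a, L) → [q3]□aaaaaaaaaaaa□baaa
Step 16: δ(q3, □) = (q3, a, L) → [q3]□aaaaaaaaaaaaa□baaa
Step 17: δ(q3, □) = (q3, a, L) → [q3]□aaaaaaaaaaaaaa□baaa
Step 18: δ(q3, □) = (q3, a, L) → [q3]□aaaaaaaaaaaaaaa□baaa
Step 19: δ(q3, □) = (q3, a, L) → [q3]□aaaaaaaaaaaaaaaa□baaa
Step 20: δ(q3, □) = (q3, a, L) → [q3]□aaaaaaaaaaaaaaaaa□baaa
Step 21: δ(q3, □) = (q3, a, L) → [q3]□aaaaaaaaaaaaaaaaaa□baaa
Step 22: δ(q3, □) = (q3, a, L) → [q3]□aaaaaaaaaaaaaaaaaaa□baaa
Step 23: δ(q3, □) = (q3, a, L) → [q3]□aaaaaaaaaaaaaaaaaaaa□baaa
Step 24: δ(q3, □) = (q3, a, L) → [q3]□aaaaaaaaaaaaaaaaaaaaa□baaa
Step 25: δ(q3, □) = (q3, a, L) → [q3]□aaaaaaaaaaaaaaaaaaaaaa□baaa
Step 26: δ(q3, □) = (q3, a, L) → [q3]□aaaaaaaaaaaaaaaaaaaaaaa□baaa
Step 27: δ(q3, □) = (q3, a, L) → [q3]□aaaaaaaaaaaaaaaaaaaaaaaa□baaa
Step 28: δ(q3, □) = (q3, a, L) → [q3]□aaaaaaaaaaaaaaaaaaaaaaaaa□baaa

The machine has not reached a halting state after 28 steps.
The machine did not halt within the 28-step bound.

Answer: No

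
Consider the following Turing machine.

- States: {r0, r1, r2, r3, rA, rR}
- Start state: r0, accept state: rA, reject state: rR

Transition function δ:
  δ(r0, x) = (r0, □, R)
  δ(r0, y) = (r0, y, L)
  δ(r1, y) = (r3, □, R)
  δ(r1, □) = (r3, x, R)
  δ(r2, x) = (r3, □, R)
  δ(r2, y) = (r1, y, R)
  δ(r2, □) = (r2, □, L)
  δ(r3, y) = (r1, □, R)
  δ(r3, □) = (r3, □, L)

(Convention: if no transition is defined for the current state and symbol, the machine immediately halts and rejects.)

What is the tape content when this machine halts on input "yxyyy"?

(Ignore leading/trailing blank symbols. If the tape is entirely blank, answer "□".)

Execution trace:
Initial: [r0]yxyyy
Step 1: δ(r0, y) = (r0, y, L) → [r0]□yxyyy

No transition is defined for δ(r0, □). By convention the machine halts and rejects.

Final tape (ignoring leading/trailing blanks): yxyyy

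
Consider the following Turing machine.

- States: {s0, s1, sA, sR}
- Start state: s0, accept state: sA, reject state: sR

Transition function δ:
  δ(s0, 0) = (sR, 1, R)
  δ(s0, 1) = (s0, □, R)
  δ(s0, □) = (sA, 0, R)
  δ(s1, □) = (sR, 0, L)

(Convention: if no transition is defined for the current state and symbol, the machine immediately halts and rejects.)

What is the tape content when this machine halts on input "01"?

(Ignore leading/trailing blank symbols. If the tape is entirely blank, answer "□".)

Execution trace:
Initial: [s0]01
Step 1: δ(s0, 0) = (sR, 1, R) → 1[sR]1

The machine reaches the reject state sR and halts.

Final tape (ignoring leading/trailing blanks): 11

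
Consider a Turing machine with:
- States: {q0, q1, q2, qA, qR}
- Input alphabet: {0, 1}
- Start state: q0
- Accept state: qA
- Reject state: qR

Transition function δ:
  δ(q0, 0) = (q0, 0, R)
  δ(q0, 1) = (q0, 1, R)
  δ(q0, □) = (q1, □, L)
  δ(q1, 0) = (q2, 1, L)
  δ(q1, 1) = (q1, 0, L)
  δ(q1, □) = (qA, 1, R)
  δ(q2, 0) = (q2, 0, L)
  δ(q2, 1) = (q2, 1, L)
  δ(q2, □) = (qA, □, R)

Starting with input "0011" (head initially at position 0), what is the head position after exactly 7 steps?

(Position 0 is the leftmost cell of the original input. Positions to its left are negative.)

Execution trace (head position shown):
Step 0: [q0]0011  (head at position 0)
Step 1: move right → 0[q0]011  (head at position 1)
Step 2: move right → 00[q0]11  (head at position 2)
Step 3: move right → 001[q0]1  (head at position 3)
Step 4: move right → 0011[q0]□  (head at position 4)
Step 5: move left → 001[q1]1□  (head at position 3)
Step 6: move left → 00[q1]10□  (head at position 2)
Step 7: move left → 0[q1]000□  (head at position 1)

After 7 steps, the head is at position 1.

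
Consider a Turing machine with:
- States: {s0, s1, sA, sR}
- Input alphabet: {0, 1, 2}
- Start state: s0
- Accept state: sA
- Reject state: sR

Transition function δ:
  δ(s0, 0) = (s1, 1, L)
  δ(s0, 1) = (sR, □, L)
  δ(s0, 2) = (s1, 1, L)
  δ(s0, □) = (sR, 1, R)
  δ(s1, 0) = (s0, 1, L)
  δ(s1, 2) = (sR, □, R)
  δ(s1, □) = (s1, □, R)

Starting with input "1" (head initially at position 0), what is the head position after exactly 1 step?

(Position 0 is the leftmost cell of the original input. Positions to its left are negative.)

Execution trace (head position shown):
Step 0: [s0]1  (head at position 0)
Step 1: move left → [sR]□□  (head at position -1)

After 1 step, the head is at position -1.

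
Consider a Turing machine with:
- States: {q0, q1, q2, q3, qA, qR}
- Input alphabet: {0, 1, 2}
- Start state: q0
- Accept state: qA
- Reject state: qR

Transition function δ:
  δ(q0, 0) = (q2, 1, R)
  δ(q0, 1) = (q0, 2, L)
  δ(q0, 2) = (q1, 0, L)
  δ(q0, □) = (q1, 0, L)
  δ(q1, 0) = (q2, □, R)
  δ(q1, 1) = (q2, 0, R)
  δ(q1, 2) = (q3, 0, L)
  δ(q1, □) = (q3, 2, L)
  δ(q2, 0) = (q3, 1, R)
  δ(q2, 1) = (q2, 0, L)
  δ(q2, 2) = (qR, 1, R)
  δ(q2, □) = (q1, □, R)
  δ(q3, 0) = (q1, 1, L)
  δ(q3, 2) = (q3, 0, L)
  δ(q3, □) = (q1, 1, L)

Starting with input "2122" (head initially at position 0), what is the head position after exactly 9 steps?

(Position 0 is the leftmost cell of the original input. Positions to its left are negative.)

Execution trace (head position shown):
Step 0: [q0]2122  (head at position 0)
Step 1: move left → [q1]□0122  (head at position -1)
Step 2: move left → [q3]□20122  (head at position -2)
Step 3: move left → [q1]□120122  (head at position -3)
Step 4: move left → [q3]□2120122  (head at position -4)
Step 5: move left → [q1]□12120122  (head at position -5)
Step 6: move left → [q3]□212120122  (head at position -6)
Step 7: move left → [q1]□1212120122  (head at position -7)
Step 8: move left → [q3]□21212120122  (head at position -8)
Step 9: move left → [q1]□121212120122  (head at position -9)

After 9 steps, the head is at position -9.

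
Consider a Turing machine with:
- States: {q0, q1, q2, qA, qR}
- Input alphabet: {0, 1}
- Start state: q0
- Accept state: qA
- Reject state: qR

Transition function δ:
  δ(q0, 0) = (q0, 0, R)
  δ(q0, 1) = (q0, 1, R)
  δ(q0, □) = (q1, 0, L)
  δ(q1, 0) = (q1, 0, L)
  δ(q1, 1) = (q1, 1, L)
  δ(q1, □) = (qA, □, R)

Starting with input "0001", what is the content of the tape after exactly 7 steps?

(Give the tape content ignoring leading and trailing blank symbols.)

Execution trace:
Initial: [q0]0001
Step 1: δ(q0, 0) = (q0, 0, R) → 0[q0]001
Step 2: δ(q0, 0) = (q0, 0, R) → 00[q0]01
Step 3: δ(q0, 0) = (q0, 0, R) → 000[q0]1
Step 4: δ(q0, 1) = (q0, 1, R) → 0001[q0]□
Step 5: δ(q0, □) = (q1, 0, L) → 000[q1]10
Step 6: δ(q1, 1) = (q1, 1, L) → 00[q1]010
Step 7: δ(q1, 0) = (q1, 0, L) → 0[q1]0010

After 7 steps, the tape (ignoring leading/trailing blanks) is: 00010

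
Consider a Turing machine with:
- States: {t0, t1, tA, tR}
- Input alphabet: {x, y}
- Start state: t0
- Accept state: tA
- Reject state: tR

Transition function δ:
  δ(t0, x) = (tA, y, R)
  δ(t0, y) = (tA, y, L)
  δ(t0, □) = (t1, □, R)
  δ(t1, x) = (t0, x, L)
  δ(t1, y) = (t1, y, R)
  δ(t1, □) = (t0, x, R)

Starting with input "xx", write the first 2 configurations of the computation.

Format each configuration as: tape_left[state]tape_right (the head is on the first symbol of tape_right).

Transitions applied:
Step 1: δ(t0, x) = (tA, y, R)

The first 2 configurations are:
[t0]xx ⊢ y[tA]x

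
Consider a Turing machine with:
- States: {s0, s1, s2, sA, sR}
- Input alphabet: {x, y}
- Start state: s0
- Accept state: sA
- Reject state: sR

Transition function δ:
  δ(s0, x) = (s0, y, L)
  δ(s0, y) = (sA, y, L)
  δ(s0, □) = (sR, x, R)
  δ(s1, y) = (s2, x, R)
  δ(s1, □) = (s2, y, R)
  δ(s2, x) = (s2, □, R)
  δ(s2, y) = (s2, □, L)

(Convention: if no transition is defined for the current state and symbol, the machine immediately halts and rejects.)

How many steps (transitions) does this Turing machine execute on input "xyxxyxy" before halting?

Execution trace:
Initial: [s0]xyxxyxy
Step 1: δ(s0, x) = (s0, y, L) → [s0]□yyxxyxy
Step 2: δ(s0, □) = (sR, x, R) → x[sR]yyxxyxy

The machine reaches the reject state sR and halts.

The machine executed 2 steps before halting.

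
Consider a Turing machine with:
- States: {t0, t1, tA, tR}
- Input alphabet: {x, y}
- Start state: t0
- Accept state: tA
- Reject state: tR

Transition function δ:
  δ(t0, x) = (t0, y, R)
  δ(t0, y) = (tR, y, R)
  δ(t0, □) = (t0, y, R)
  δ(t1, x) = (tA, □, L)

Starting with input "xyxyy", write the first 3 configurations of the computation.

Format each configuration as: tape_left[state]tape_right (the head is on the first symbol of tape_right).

Transitions applied:
Step 1: δ(t0, x) = (t0, y, R)
Step 2: δ(t0, y) = (tR, y, R)

The first 3 configurations are:
[t0]xyxyy ⊢ y[t0]yxyy ⊢ yy[tR]xyy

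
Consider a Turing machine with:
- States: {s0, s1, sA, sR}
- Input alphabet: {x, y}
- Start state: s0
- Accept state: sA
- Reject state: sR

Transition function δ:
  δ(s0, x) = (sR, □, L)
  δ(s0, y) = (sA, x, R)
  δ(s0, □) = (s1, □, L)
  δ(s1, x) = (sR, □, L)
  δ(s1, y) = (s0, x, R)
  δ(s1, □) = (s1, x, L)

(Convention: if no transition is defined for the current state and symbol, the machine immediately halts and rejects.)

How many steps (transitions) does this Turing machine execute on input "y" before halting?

Execution trace:
Initial: [s0]y
Step 1: δ(s0, y) = (sA, x, R) → x[sA]□

The machine reaches the accept state sA and halts.

The machine executed 1 step before halting.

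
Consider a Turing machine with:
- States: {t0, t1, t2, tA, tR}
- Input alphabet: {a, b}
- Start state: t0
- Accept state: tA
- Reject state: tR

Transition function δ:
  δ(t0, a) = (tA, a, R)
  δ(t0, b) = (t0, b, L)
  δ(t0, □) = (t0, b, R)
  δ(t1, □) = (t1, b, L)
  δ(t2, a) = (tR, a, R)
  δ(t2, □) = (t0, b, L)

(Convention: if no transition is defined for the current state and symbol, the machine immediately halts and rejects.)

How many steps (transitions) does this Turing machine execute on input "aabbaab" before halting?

Execution trace:
Initial: [t0]aabbaab
Step 1: δ(t0, a) = (tA, a, R) → a[tA]abbaab

The machine reaches the accept state tA and halts.

The machine executed 1 step before halting.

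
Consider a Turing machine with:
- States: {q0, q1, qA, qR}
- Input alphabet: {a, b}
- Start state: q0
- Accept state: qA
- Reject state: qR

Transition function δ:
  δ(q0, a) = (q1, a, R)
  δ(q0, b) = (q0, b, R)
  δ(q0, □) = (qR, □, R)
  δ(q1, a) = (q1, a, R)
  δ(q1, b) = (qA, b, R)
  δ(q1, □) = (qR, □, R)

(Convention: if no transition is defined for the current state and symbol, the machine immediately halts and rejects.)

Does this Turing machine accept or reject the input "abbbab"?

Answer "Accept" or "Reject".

Execution trace:
Initial: [q0]abbbab
Step 1: δ(q0, a) = (q1, a, R) → a[q1]bbbab
Step 2: δ(q1, b) = (qA, b, R) → ab[qA]bbab

The machine reaches the accept state qA and halts.

Answer: Accept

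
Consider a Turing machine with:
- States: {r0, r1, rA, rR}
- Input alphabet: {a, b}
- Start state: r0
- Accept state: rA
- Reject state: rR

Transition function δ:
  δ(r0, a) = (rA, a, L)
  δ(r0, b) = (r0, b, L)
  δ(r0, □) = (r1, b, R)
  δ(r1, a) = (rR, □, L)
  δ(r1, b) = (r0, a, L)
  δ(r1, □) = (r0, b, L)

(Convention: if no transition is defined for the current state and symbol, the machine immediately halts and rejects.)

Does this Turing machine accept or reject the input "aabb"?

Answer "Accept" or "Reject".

Execution trace:
Initial: [r0]aabb
Step 1: δ(r0, a) = (rA, a, L) → [rA]□aabb

The machine reaches the accept state rA and halts.

Answer: Accept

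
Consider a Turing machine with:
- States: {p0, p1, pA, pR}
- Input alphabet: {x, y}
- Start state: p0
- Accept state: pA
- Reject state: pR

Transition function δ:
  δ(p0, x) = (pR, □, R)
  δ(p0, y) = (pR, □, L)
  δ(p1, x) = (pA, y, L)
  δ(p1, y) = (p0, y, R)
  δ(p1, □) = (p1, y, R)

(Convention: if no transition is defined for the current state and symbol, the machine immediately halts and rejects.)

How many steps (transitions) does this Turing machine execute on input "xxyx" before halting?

Execution trace:
Initial: [p0]xxyx
Step 1: δ(p0, x) = (pR, □, R) → □[pR]xyx

The machine reaches the reject state pR and halts.

The machine executed 1 step before halting.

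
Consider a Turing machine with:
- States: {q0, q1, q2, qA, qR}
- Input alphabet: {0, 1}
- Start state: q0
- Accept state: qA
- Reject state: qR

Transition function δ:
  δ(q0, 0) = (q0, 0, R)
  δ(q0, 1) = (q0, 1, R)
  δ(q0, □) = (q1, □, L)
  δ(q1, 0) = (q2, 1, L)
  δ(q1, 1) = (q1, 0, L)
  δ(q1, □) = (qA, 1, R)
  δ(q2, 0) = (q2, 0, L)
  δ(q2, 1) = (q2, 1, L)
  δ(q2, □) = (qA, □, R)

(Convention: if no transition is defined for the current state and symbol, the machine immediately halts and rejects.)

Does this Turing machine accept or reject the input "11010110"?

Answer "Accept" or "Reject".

Execution trace:
Initial: [q0]11010110
Step 1: δ(q0, 1) = (q0, 1, R) → 1[q0]1010110
Step 2: δ(q0, 1) = (q0, 1, R) → 11[q0]010110
Step 3: δ(q0, 0) = (q0, 0, R) → 110[q0]10110
Step 4: δ(q0, 1) = (q0, 1, R) → 1101[q0]0110
Step 5: δ(q0, 0) = (q0, 0, R) → 11010[q0]110
Step 6: δ(q0, 1) = (q0, 1, R) → 110101[q0]10
Step 7: δ(q0, 1) = (q0, 1, R) → 1101011[q0]0
Step 8: δ(q0, 0) = (q0, 0, R) → 11010110[q0]□
Step 9: δ(q0, □) = (q1, □, L) → 1101011[q1]0□
Step 10: δ(q1, 0) = (q2, 1, L) → 110101[q2]11□
Step 11: δ(q2, 1) = (q2, 1, L) → 11010[q2]111□
Step 12: δ(q2, 1) = (q2, 1, L) → 1101[q2]0111□
Step 13: δ(q2, 0) = (q2, 0, L) → 110[q2]10111□
Step 14: δ(q2, 1) = (q2, 1, L) → 11[q2]010111□
Step 15: δ(q2, 0) = (q2, 0, L) → 1[q2]1010111□
Step 16: δ(q2, 1) = (q2, 1, L) → [q2]11010111□
Step 17: δ(q2, 1) = (q2, 1, L) → [q2]□11010111□
Step 18: δ(q2, □) = (qA, □, R) → □[qA]11010111□

The machine reaches the accept state qA and halts.

Answer: Accept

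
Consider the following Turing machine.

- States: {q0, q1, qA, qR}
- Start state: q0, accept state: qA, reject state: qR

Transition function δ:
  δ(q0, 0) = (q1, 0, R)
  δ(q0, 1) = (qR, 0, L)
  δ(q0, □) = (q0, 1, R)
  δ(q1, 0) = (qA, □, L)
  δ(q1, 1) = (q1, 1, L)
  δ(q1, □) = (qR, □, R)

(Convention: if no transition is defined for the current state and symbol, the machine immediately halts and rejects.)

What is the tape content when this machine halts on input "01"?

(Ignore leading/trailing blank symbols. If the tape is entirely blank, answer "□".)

Execution trace:
Initial: [q0]01
Step 1: δ(q0, 0) = (q1, 0, R) → 0[q1]1
Step 2: δ(q1, 1) = (q1, 1, L) → [q1]01
Step 3: δ(q1, 0) = (qA, □, L) → [qA]□□1

The machine reaches the accept state qA and halts.

Final tape (ignoring leading/trailing blanks): 1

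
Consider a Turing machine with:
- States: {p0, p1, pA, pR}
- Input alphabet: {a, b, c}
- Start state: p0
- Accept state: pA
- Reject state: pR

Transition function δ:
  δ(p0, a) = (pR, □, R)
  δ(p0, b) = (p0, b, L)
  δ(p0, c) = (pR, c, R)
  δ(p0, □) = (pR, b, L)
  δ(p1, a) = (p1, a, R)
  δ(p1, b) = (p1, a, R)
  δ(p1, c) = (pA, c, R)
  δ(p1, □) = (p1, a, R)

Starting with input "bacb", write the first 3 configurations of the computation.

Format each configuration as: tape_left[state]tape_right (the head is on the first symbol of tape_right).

Transitions applied:
Step 1: δ(p0, b) = (p0, b, L)
Step 2: δ(p0, □) = (pR, b, L)

The first 3 configurations are:
[p0]bacb ⊢ [p0]□bacb ⊢ [pR]□bbacb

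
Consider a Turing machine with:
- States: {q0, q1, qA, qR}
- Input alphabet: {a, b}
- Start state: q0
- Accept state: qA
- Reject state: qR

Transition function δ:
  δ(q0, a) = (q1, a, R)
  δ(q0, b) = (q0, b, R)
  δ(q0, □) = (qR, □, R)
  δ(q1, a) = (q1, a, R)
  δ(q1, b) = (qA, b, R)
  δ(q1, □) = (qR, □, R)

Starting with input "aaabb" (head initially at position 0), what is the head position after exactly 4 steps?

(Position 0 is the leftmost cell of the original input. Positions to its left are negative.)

Execution trace (head position shown):
Step 0: [q0]aaabb  (head at position 0)
Step 1: move right → a[q1]aabb  (head at position 1)
Step 2: move right → aa[q1]abb  (head at position 2)
Step 3: move right → aaa[q1]bb  (head at position 3)
Step 4: move right → aaab[qA]b  (head at position 4)

After 4 steps, the head is at position 4.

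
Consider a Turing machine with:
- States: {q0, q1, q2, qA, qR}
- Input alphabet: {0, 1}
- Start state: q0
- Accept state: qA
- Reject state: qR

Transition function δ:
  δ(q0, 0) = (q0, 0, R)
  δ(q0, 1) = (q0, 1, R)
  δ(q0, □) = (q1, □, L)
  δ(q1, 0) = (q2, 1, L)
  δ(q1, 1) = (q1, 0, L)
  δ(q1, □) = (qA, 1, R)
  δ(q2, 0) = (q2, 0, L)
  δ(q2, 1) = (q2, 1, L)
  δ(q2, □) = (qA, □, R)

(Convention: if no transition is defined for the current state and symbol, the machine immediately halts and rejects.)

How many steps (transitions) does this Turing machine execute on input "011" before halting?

Execution trace:
Initial: [q0]011
Step 1: δ(q0, 0) = (q0, 0, R) → 0[q0]11
Step 2: δ(q0, 1) = (q0, 1, R) → 01[q0]1
Step 3: δ(q0, 1) = (q0, 1, R) → 011[q0]□
Step 4: δ(q0, □) = (q1, □, L) → 01[q1]1□
Step 5: δ(q1, 1) = (q1, 0, L) → 0[q1]10□
Step 6: δ(q1, 1) = (q1, 0, L) → [q1]000□
Step 7: δ(q1, 0) = (q2, 1, L) → [q2]□100□
Step 8: δ(q2, □) = (qA, □, R) → □[qA]100□

The machine reaches the accept state qA and halts.

The machine executed 8 steps before halting.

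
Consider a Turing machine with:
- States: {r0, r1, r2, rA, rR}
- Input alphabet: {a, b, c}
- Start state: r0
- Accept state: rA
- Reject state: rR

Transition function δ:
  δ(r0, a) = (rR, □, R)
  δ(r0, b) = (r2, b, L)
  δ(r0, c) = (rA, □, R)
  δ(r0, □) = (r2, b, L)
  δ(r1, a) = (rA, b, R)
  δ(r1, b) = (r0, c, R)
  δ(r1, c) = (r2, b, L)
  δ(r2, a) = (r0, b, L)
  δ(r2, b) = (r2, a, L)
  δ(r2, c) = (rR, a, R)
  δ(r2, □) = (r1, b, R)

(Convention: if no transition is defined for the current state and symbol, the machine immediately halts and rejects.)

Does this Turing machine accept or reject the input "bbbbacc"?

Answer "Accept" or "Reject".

Execution trace:
Initial: [r0]bbbbacc
Step 1: δ(r0, b) = (r2, b, L) → [r2]□bbbbacc
Step 2: δ(r2, □) = (r1, b, R) → b[r1]bbbbacc
Step 3: δ(r1, b) = (r0, c, R) → bc[r0]bbbacc
Step 4: δ(r0, b) = (r2, b, L) → b[r2]cbbbacc
Step 5: δ(r2, c) = (rR, a, R) → ba[rR]bbbacc

The machine reaches the reject state rR and halts.

Answer: Reject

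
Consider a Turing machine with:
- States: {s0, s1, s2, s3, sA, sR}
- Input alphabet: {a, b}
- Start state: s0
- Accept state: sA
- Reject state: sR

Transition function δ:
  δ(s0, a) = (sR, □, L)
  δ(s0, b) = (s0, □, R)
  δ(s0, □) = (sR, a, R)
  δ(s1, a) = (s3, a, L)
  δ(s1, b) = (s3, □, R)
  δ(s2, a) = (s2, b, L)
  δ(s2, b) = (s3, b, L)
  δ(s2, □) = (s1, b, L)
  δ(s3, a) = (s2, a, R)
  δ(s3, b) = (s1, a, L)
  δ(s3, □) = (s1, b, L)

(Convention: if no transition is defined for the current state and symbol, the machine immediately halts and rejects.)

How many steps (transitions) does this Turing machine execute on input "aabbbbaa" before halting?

Execution trace:
Initial: [s0]aabbbbaa
Step 1: δ(s0, a) = (sR, □, L) → [sR]□□abbbbaa

The machine reaches the reject state sR and halts.

The machine executed 1 step before halting.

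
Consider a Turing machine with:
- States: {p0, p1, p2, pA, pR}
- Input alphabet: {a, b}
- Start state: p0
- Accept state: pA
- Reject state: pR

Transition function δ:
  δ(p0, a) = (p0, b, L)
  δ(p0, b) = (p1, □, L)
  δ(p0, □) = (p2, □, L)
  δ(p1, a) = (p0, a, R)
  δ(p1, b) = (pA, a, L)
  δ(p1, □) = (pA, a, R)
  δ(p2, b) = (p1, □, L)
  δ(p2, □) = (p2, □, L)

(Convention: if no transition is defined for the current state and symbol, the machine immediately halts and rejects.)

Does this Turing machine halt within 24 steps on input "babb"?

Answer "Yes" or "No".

Execution trace:
Initial: [p0]babb
Step 1: δ(p0, b) = (p1, □, L) → [p1]□□abb
Step 2: δ(p1, □) = (pA, a, R) → a[pA]□abb

The machine reaches the accept state pA and halts.
The machine halted after 2 steps (within the 24-step bound).

Answer: Yes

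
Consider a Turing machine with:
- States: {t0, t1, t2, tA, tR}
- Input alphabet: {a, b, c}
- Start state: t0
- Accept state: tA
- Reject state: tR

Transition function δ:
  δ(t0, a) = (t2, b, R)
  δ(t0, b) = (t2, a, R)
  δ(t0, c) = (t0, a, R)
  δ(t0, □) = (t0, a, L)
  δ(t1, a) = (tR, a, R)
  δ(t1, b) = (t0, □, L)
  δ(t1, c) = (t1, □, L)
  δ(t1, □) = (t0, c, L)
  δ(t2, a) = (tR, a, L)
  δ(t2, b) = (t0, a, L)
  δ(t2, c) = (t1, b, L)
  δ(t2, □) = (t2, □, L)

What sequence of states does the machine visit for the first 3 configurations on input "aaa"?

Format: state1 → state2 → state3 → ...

Execution trace:
Initial: [t0]aaa
Step 1: δ(t0, a) = (t2, b, R) → b[t2]aa
Step 2: δ(t2, a) = (tR, a, L) → [tR]baa

The machine reaches the reject state tR and halts.

State sequence: t0 → t2 → tR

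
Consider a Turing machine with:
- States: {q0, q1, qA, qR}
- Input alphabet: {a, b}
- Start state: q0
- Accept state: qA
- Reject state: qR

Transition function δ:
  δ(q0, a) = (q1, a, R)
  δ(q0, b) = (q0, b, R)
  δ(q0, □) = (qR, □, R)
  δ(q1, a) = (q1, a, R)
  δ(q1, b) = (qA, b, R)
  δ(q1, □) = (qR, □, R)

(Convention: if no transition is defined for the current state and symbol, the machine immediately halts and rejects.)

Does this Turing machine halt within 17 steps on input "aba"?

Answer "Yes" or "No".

Execution trace:
Initial: [q0]aba
Step 1: δ(q0, a) = (q1, a, R) → a[q1]ba
Step 2: δ(q1, b) = (qA, b, R) → ab[qA]a

The machine reaches the accept state qA and halts.
The machine halted after 2 steps (within the 17-step bound).

Answer: Yes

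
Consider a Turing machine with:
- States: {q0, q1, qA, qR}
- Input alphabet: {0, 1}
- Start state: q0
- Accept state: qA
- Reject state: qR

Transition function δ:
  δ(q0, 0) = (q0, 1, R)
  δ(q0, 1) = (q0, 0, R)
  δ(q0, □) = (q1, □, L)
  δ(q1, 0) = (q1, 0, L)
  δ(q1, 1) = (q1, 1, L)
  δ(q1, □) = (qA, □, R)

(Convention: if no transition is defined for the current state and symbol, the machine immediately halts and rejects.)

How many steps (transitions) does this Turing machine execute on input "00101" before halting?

Execution trace:
Initial: [q0]00101
Step 1: δ(q0, 0) = (q0, 1, R) → 1[q0]0101
Step 2: δ(q0, 0) = (q0, 1, R) → 11[q0]101
Step 3: δ(q0, 1) = (q0, 0, R) → 110[q0]01
Step 4: δ(q0, 0) = (q0, 1, R) → 1101[q0]1
Step 5: δ(q0, 1) = (q0, 0, R) → 11010[q0]□
Step 6: δ(q0, □) = (q1, □, L) → 1101[q1]0□
Step 7: δ(q1, 0) = (q1, 0, L) → 110[q1]10□
Step 8: δ(q1, 1) = (q1, 1, L) → 11[q1]010□
Step 9: δ(q1, 0) = (q1, 0, L) → 1[q1]1010□
Step 10: δ(q1, 1) = (q1, 1, L) → [q1]11010□
Step 11: δ(q1, 1) = (q1, 1, L) → [q1]□11010□
Step 12: δ(q1, □) = (qA, □, R) → □[qA]11010□

The machine reaches the accept state qA and halts.

The machine executed 12 steps before halting.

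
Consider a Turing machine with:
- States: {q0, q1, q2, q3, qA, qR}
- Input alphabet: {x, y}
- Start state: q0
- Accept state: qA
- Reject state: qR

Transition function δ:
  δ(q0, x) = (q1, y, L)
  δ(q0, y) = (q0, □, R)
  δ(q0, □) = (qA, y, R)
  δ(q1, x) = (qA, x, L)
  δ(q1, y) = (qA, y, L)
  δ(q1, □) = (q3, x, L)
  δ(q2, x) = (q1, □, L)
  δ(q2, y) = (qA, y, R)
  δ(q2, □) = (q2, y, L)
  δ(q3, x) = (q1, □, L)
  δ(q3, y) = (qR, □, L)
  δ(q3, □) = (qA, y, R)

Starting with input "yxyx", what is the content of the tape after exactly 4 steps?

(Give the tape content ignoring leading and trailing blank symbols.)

Execution trace:
Initial: [q0]yxyx
Step 1: δ(q0, y) = (q0, □, R) → □[q0]xyx
Step 2: δ(q0, x) = (q1, y, L) → [q1]□yyx
Step 3: δ(q1, □) = (q3, x, L) → [q3]□xyyx
Step 4: δ(q3, □) = (qA, y, R) → y[qA]xyyx

The machine reaches the accept state qA and halts.

After 4 steps, the tape (ignoring leading/trailing blanks) is: yxyyx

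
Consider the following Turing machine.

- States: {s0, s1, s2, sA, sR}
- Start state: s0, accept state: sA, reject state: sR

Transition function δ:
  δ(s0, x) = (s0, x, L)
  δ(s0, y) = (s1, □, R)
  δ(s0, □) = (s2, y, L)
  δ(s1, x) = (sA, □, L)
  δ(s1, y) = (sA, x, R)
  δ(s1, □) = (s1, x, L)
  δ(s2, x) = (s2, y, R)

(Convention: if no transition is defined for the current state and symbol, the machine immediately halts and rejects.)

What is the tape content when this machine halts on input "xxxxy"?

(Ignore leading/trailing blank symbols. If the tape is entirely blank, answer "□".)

Execution trace:
Initial: [s0]xxxxy
Step 1: δ(s0, x) = (s0, x, L) → [s0]□xxxxy
Step 2: δ(s0, □) = (s2, y, L) → [s2]□yxxxxy

No transition is defined for δ(s2, □). By convention the machine halts and rejects.

Final tape (ignoring leading/trailing blanks): yxxxxy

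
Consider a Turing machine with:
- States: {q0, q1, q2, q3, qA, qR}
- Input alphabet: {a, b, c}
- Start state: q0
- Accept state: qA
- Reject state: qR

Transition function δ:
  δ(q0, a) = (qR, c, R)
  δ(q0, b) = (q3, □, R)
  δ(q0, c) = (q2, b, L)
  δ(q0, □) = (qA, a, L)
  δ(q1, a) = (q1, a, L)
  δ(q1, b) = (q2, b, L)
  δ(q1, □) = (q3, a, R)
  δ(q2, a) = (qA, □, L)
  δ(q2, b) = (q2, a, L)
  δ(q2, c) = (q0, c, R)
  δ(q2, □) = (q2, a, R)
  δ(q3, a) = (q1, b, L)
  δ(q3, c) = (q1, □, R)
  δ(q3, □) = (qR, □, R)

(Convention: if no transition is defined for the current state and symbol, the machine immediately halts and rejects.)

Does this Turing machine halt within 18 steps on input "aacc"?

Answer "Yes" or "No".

Execution trace:
Initial: [q0]aacc
Step 1: δ(q0, a) = (qR, c, R) → c[qR]acc

The machine reaches the reject state qR and halts.
The machine halted after 1 step (within the 18-step bound).

Answer: Yes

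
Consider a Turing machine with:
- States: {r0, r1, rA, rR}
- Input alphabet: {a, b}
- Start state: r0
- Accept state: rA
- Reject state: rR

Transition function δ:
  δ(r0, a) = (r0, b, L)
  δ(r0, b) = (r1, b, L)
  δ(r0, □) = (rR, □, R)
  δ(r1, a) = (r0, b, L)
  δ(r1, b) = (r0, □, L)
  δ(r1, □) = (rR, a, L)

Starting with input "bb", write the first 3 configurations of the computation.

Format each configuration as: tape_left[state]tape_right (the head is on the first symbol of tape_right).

Transitions applied:
Step 1: δ(r0, b) = (r1, b, L)
Step 2: δ(r1, □) = (rR, a, L)

The first 3 configurations are:
[r0]bb ⊢ [r1]□bb ⊢ [rR]□abb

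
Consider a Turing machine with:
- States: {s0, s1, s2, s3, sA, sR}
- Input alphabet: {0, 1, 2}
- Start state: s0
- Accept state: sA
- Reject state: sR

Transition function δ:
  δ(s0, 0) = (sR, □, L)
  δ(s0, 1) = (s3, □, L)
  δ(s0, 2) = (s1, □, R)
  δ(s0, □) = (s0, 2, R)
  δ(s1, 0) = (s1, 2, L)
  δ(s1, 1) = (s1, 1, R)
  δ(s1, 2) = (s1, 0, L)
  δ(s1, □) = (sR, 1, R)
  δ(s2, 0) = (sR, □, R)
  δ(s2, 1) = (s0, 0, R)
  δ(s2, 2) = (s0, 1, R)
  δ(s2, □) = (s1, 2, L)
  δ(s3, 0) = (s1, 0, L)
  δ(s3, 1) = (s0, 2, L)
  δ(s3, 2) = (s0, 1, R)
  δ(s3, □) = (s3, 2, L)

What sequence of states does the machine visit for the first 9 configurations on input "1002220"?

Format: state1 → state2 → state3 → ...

Execution trace:
Initial: [s0]1002220
Step 1: δ(s0, 1) = (s3, □, L) → [s3]□□002220
Step 2: δ(s3, □) = (s3, 2, L) → [s3]□2□002220
Step 3: δ(s3, □) = (s3, 2, L) → [s3]□22□002220
Step 4: δ(s3, □) = (s3, 2, L) → [s3]□222□002220
Step 5: δ(s3, □) = (s3, 2, L) → [s3]□2222□002220
Step 6: δ(s3, □) = (s3, 2, L) → [s3]□22222□002220
Step 7: δ(s3, □) = (s3, 2, L) → [s3]□222222□002220
Step 8: δ(s3, □) = (s3, 2, L) → [s3]□2222222□002220

State sequence: s0 → s3 → s3 → s3 → s3 → s3 → s3 → s3 → s3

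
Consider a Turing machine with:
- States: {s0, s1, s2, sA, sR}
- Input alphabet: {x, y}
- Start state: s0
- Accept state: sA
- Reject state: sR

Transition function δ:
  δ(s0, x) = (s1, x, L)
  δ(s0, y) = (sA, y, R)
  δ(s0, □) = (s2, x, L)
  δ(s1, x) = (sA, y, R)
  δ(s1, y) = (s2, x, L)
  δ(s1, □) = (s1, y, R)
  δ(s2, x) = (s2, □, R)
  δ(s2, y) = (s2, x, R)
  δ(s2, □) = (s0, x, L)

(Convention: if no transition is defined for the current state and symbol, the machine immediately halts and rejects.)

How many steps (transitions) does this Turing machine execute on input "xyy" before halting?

Execution trace:
Initial: [s0]xyy
Step 1: δ(s0, x) = (s1, x, L) → [s1]□xyy
Step 2: δ(s1, □) = (s1, y, R) → y[s1]xyy
Step 3: δ(s1, x) = (sA, y, R) → yy[sA]yy

The machine reaches the accept state sA and halts.

The machine executed 3 steps before halting.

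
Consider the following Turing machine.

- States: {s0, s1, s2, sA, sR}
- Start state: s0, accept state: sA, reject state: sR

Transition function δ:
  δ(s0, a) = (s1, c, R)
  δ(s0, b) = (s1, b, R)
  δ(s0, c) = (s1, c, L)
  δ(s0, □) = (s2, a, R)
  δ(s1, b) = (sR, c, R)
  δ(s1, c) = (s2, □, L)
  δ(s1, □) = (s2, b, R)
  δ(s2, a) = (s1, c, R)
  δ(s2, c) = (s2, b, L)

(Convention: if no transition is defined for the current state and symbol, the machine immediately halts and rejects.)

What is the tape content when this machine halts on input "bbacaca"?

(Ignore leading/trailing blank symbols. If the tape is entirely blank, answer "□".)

Execution trace:
Initial: [s0]bbacaca
Step 1: δ(s0, b) = (s1, b, R) → b[s1]bacaca
Step 2: δ(s1, b) = (sR, c, R) → bc[sR]acaca

The machine reaches the reject state sR and halts.

Final tape (ignoring leading/trailing blanks): bcacaca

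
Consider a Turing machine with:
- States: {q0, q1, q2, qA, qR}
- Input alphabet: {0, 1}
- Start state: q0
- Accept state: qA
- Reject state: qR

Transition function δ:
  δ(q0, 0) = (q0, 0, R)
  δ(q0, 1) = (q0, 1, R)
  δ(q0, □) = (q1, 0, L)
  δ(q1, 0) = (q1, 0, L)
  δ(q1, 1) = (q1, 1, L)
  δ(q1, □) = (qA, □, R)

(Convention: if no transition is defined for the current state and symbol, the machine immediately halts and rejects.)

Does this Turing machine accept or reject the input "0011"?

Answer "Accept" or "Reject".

Execution trace:
Initial: [q0]0011
Step 1: δ(q0, 0) = (q0, 0, R) → 0[q0]011
Step 2: δ(q0, 0) = (q0, 0, R) → 00[q0]11
Step 3: δ(q0, 1) = (q0, 1, R) → 001[q0]1
Step 4: δ(q0, 1) = (q0, 1, R) → 0011[q0]□
Step 5: δ(q0, □) = (q1, 0, L) → 001[q1]10
Step 6: δ(q1, 1) = (q1, 1, L) → 00[q1]110
Step 7: δ(q1, 1) = (q1, 1, L) → 0[q1]0110
Step 8: δ(q1, 0) = (q1, 0, L) → [q1]00110
Step 9: δ(q1, 0) = (q1, 0, L) → [q1]□00110
Step 10: δ(q1, □) = (qA, □, R) → □[qA]00110

The machine reaches the accept state qA and halts.

Answer: Accept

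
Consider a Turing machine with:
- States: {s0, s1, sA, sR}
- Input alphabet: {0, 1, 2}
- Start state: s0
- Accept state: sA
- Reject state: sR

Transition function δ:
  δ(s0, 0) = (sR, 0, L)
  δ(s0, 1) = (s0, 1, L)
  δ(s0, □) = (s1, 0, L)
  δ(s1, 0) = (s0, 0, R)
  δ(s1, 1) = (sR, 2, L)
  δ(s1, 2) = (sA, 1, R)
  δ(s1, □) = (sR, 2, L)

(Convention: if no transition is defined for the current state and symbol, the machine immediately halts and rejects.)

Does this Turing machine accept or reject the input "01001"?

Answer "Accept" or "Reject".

Execution trace:
Initial: [s0]01001
Step 1: δ(s0, 0) = (sR, 0, L) → [sR]□01001

The machine reaches the reject state sR and halts.

Answer: Reject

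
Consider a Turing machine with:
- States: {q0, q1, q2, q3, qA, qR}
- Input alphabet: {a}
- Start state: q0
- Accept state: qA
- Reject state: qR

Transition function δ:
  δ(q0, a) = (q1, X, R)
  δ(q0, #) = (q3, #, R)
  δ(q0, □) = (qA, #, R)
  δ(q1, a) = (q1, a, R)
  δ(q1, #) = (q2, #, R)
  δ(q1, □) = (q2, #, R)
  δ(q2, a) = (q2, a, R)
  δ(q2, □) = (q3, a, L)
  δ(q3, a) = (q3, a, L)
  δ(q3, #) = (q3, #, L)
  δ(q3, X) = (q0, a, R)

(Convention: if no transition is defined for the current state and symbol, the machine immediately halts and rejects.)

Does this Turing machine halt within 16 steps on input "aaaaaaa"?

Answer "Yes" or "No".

Execution trace:
Initial: [q0]aaaaaaa
Step 1: δ(q0, a) = (q1, X, R) → X[q1]aaaaaa
Step 2: δ(q1, a) = (q1, a, R) → Xa[q1]aaaaa
Step 3: δ(q1, a) = (q1, a, R) → Xaa[q1]aaaa
Step 4: δ(q1, a) = (q1, a, R) → Xaaa[q1]aaa
Step 5: δ(q1, a) = (q1, a, R) → Xaaaa[q1]aa
Step 6: δ(q1, a) = (q1, a, R) → Xaaaaa[q1]a
Step 7: δ(q1, a) = (q1, a, R) → Xaaaaaa[q1]□
Step 8: δ(q1, □) = (q2, #, R) → Xaaaaaa#[q2]□
Step 9: δ(q2, □) = (q3, a, L) → Xaaaaaa[q3]#a
Step 10: δ(q3, #) = (q3, #, L) → Xaaaaa[q3]a#a
Step 11: δ(q3, a) = (q3, a, L) → Xaaaa[q3]aa#a
Step 12: δ(q3, a) = (q3, a, L) → Xaaa[q3]aaa#a
Step 13: δ(q3, a) = (q3, a, L) → Xaa[q3]aaaa#a
Step 14: δ(q3, a) = (q3, a, L) → Xa[q3]aaaaa#a
Step 15: δ(q3, a) = (q3, a, L) → X[q3]aaaaaa#a
Step 16: δ(q3, a) = (q3, a, L) → [q3]Xaaaaaa#a

The machine has not reached a halting state after 16 steps.
The machine did not halt within the 16-step bound.

Answer: No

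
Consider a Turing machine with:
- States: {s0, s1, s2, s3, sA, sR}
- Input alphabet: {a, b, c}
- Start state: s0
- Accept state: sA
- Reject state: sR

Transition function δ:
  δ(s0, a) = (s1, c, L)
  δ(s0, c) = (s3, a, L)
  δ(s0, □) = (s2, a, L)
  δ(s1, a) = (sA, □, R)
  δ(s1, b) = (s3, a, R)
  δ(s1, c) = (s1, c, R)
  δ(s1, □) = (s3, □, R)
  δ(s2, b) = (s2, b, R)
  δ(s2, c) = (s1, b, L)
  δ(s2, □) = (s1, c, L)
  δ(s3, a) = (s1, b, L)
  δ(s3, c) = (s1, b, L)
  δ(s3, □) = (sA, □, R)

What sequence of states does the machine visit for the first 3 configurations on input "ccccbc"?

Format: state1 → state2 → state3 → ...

Execution trace:
Initial: [s0]ccccbc
Step 1: δ(s0, c) = (s3, a, L) → [s3]□acccbc
Step 2: δ(s3, □) = (sA, □, R) → □[sA]acccbc

The machine reaches the accept state sA and halts.

State sequence: s0 → s3 → sA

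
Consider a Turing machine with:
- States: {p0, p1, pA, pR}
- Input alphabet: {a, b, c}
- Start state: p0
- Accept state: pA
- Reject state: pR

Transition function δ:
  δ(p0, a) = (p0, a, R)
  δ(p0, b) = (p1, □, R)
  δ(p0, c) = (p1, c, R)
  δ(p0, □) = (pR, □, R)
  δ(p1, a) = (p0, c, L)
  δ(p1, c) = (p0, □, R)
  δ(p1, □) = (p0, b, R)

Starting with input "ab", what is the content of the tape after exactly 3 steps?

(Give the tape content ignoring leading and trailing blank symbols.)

Execution trace:
Initial: [p0]ab
Step 1: δ(p0, a) = (p0, a, R) → a[p0]b
Step 2: δ(p0, b) = (p1, □, R) → a□[p1]□
Step 3: δ(p1, □) = (p0, b, R) → a□b[p0]□

After 3 steps, the tape (ignoring leading/trailing blanks) is: a□b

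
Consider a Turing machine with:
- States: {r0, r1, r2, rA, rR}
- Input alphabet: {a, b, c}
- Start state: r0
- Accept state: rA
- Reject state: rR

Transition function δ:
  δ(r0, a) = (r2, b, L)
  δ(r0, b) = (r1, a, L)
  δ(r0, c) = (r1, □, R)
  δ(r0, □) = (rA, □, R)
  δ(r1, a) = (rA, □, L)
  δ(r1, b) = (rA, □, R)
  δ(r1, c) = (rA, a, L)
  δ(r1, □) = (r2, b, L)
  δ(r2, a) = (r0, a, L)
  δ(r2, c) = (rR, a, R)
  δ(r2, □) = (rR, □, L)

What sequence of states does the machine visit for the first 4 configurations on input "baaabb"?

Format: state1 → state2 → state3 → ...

Execution trace:
Initial: [r0]baaabb
Step 1: δ(r0, b) = (r1, a, L) → [r1]□aaaabb
Step 2: δ(r1, □) = (r2, b, L) → [r2]□baaaabb
Step 3: δ(r2, □) = (rR, □, L) → [rR]□□baaaabb

The machine reaches the reject state rR and halts.

State sequence: r0 → r1 → r2 → rR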